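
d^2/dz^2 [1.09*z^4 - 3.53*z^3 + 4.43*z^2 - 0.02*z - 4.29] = 13.08*z^2 - 21.18*z + 8.86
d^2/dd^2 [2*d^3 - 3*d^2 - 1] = 12*d - 6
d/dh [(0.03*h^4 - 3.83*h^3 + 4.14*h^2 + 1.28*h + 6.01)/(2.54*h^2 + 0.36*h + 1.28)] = (0.1524*h^5 - 9.6958*h^4 - 2.604*h^3 - 16.468*h^2 - 19.9324*h - 0.5252)/(6.4516*h^4 + 1.8288*h^3 + 6.632*h^2 + 0.9216*h + 1.6384)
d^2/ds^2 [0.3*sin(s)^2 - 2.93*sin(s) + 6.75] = 2.93*sin(s) + 0.6*cos(2*s)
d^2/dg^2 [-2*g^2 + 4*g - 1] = -4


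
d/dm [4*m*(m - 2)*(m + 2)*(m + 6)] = 16*m^3 + 72*m^2 - 32*m - 96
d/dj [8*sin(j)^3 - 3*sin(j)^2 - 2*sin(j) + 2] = 2*(12*sin(j)^2 - 3*sin(j) - 1)*cos(j)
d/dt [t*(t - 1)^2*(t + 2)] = 4*t^3 - 6*t + 2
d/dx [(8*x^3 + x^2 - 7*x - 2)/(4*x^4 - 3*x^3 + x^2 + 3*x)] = (-32*x^6 - 8*x^5 + 95*x^4 + 38*x^3 - 8*x^2 + 4*x + 6)/(x^2*(16*x^6 - 24*x^5 + 17*x^4 + 18*x^3 - 17*x^2 + 6*x + 9))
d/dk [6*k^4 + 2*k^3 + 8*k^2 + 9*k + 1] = 24*k^3 + 6*k^2 + 16*k + 9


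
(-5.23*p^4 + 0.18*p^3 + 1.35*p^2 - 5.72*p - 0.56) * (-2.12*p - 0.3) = 11.0876*p^5 + 1.1874*p^4 - 2.916*p^3 + 11.7214*p^2 + 2.9032*p + 0.168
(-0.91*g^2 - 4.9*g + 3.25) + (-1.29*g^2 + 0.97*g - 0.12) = -2.2*g^2 - 3.93*g + 3.13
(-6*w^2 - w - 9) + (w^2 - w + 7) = -5*w^2 - 2*w - 2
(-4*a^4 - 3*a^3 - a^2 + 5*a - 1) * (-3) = 12*a^4 + 9*a^3 + 3*a^2 - 15*a + 3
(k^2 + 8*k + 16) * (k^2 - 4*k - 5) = k^4 + 4*k^3 - 21*k^2 - 104*k - 80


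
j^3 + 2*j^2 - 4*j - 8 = (j - 2)*(j + 2)^2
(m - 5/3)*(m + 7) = m^2 + 16*m/3 - 35/3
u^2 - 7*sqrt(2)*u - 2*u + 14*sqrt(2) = (u - 2)*(u - 7*sqrt(2))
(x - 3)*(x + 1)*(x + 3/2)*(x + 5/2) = x^4 + 2*x^3 - 29*x^2/4 - 39*x/2 - 45/4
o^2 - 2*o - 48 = (o - 8)*(o + 6)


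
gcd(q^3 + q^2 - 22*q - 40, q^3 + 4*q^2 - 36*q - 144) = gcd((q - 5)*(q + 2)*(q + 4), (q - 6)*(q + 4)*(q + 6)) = q + 4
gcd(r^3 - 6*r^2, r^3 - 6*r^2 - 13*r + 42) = 1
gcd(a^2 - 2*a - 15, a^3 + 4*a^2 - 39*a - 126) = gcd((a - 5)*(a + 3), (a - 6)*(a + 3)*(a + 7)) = a + 3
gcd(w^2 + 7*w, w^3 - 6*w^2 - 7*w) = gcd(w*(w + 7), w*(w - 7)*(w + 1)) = w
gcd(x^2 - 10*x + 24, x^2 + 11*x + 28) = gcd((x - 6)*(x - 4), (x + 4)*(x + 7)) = 1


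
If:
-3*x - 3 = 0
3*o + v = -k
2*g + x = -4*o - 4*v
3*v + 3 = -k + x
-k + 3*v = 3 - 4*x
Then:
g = -23/6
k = -11/2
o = 5/3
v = 1/2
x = -1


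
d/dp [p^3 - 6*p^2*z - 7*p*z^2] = 3*p^2 - 12*p*z - 7*z^2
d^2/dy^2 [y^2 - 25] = 2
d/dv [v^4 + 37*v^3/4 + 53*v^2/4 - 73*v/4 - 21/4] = 4*v^3 + 111*v^2/4 + 53*v/2 - 73/4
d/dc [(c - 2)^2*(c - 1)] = (c - 2)*(3*c - 4)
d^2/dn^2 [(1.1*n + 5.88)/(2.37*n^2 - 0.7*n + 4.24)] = ((1.1*n + 5.88)*(4.74*n - 0.7)*(9.48*n - 1.4) - (15.642*n + 26.3312)*(2.37*n^2 - 0.7*n + 4.24))/(2.37*n^2 - 0.7*n + 4.24)^3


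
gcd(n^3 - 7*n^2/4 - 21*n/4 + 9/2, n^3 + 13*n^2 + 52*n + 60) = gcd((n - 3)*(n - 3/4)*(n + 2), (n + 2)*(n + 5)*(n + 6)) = n + 2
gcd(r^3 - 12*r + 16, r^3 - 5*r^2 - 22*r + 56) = r^2 + 2*r - 8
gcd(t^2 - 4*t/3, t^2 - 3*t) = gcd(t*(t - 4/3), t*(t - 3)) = t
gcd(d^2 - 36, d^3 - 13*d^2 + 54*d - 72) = d - 6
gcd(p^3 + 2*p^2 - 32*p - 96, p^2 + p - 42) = p - 6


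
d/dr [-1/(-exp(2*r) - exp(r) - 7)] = (-2*exp(r) - 1)*exp(r)/(exp(2*r) + exp(r) + 7)^2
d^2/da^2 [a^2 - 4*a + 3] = 2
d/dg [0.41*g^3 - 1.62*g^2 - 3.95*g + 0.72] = 1.23*g^2 - 3.24*g - 3.95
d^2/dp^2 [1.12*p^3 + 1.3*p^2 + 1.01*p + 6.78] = 6.72*p + 2.6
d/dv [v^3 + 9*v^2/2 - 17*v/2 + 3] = 3*v^2 + 9*v - 17/2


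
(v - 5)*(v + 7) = v^2 + 2*v - 35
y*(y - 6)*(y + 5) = y^3 - y^2 - 30*y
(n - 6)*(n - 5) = n^2 - 11*n + 30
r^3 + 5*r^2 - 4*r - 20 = (r - 2)*(r + 2)*(r + 5)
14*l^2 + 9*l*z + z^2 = (2*l + z)*(7*l + z)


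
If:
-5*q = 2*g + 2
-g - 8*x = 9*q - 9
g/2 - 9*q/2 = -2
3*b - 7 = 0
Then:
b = 7/3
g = -38/23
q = 6/23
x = 191/184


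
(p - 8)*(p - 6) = p^2 - 14*p + 48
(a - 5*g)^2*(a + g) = a^3 - 9*a^2*g + 15*a*g^2 + 25*g^3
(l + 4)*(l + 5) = l^2 + 9*l + 20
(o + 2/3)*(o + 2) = o^2 + 8*o/3 + 4/3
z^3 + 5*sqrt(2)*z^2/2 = z^2*(z + 5*sqrt(2)/2)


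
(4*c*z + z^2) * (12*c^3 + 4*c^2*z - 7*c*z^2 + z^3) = 48*c^4*z + 28*c^3*z^2 - 24*c^2*z^3 - 3*c*z^4 + z^5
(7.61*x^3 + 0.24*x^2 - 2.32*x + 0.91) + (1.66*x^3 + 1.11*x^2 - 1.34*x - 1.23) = 9.27*x^3 + 1.35*x^2 - 3.66*x - 0.32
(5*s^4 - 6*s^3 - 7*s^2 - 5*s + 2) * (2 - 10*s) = -50*s^5 + 70*s^4 + 58*s^3 + 36*s^2 - 30*s + 4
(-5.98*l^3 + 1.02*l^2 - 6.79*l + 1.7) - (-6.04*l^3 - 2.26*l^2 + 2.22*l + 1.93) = 0.0599999999999996*l^3 + 3.28*l^2 - 9.01*l - 0.23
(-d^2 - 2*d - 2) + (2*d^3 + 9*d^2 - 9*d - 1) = 2*d^3 + 8*d^2 - 11*d - 3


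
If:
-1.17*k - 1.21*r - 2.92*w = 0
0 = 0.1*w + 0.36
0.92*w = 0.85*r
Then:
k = 13.01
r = -3.90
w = -3.60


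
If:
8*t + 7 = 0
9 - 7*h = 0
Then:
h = 9/7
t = -7/8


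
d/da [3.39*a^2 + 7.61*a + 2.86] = 6.78*a + 7.61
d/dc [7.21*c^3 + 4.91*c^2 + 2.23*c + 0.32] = 21.63*c^2 + 9.82*c + 2.23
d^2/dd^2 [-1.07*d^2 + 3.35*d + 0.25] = -2.14000000000000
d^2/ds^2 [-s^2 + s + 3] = -2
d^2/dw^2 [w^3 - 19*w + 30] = 6*w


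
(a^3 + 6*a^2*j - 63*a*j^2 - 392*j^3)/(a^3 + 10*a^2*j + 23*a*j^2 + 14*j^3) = (a^2 - a*j - 56*j^2)/(a^2 + 3*a*j + 2*j^2)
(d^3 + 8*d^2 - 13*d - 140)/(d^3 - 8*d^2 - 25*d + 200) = (d^2 + 3*d - 28)/(d^2 - 13*d + 40)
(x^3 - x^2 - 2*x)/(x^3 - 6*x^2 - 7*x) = (x - 2)/(x - 7)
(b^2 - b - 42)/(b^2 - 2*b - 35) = (b + 6)/(b + 5)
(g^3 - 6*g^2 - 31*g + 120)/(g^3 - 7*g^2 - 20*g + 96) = (g + 5)/(g + 4)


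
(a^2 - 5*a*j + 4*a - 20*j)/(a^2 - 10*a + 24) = (a^2 - 5*a*j + 4*a - 20*j)/(a^2 - 10*a + 24)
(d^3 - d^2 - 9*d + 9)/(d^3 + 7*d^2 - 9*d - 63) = (d - 1)/(d + 7)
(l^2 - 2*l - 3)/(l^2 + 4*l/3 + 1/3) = 3*(l - 3)/(3*l + 1)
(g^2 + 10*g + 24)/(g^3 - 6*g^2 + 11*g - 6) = (g^2 + 10*g + 24)/(g^3 - 6*g^2 + 11*g - 6)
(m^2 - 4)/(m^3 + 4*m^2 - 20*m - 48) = (m - 2)/(m^2 + 2*m - 24)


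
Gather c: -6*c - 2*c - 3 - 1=-8*c - 4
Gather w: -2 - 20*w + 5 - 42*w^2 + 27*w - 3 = -42*w^2 + 7*w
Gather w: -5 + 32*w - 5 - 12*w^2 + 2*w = -12*w^2 + 34*w - 10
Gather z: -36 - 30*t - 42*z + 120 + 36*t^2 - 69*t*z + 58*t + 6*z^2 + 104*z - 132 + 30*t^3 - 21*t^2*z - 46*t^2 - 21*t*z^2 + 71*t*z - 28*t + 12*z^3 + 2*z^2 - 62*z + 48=30*t^3 - 10*t^2 + 12*z^3 + z^2*(8 - 21*t) + z*(-21*t^2 + 2*t)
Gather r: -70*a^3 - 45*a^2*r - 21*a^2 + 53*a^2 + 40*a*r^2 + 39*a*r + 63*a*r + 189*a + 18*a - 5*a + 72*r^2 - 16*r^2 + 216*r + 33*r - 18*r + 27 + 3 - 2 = -70*a^3 + 32*a^2 + 202*a + r^2*(40*a + 56) + r*(-45*a^2 + 102*a + 231) + 28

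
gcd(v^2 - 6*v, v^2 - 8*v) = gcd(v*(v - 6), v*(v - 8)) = v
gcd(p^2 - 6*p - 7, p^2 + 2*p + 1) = p + 1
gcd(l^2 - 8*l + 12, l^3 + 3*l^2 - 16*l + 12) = l - 2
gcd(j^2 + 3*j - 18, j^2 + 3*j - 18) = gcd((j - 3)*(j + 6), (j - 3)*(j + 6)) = j^2 + 3*j - 18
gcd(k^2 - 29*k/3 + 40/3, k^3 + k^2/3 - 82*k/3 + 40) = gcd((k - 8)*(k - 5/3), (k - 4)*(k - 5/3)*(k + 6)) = k - 5/3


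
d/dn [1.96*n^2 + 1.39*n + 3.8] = 3.92*n + 1.39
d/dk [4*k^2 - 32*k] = 8*k - 32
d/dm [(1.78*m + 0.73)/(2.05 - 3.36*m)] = (20.502048*m - 12.50869)/(3.36*m - 2.05)^3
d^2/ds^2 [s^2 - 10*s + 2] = 2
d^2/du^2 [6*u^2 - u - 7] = 12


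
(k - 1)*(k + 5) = k^2 + 4*k - 5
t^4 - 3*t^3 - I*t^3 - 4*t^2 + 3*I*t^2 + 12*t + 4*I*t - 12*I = (t - 3)*(t - 2)*(t + 2)*(t - I)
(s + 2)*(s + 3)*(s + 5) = s^3 + 10*s^2 + 31*s + 30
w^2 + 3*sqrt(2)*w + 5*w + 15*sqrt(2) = (w + 5)*(w + 3*sqrt(2))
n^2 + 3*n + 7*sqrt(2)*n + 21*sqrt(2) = (n + 3)*(n + 7*sqrt(2))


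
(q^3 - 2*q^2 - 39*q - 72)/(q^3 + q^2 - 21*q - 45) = (q - 8)/(q - 5)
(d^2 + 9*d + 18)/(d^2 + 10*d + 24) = (d + 3)/(d + 4)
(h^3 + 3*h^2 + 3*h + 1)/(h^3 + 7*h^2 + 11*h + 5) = (h + 1)/(h + 5)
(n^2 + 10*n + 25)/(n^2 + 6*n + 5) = (n + 5)/(n + 1)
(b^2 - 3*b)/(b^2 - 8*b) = (b - 3)/(b - 8)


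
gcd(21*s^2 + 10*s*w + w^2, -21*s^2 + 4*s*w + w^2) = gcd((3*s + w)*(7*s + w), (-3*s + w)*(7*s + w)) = 7*s + w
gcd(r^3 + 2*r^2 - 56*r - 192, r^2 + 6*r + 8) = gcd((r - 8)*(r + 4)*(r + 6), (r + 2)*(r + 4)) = r + 4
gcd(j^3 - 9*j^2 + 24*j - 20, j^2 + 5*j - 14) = j - 2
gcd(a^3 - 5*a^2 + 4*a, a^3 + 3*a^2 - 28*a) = a^2 - 4*a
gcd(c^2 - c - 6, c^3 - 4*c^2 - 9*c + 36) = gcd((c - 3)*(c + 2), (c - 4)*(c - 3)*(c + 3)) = c - 3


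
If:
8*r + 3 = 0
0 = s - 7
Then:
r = -3/8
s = 7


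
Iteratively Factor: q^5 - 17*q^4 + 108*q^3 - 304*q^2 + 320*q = (q)*(q^4 - 17*q^3 + 108*q^2 - 304*q + 320) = q*(q - 4)*(q^3 - 13*q^2 + 56*q - 80) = q*(q - 5)*(q - 4)*(q^2 - 8*q + 16) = q*(q - 5)*(q - 4)^2*(q - 4)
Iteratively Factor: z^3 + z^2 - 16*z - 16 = (z - 4)*(z^2 + 5*z + 4) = (z - 4)*(z + 4)*(z + 1)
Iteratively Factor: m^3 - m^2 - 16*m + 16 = (m - 4)*(m^2 + 3*m - 4) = (m - 4)*(m + 4)*(m - 1)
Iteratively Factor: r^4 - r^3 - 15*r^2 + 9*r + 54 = (r + 3)*(r^3 - 4*r^2 - 3*r + 18) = (r - 3)*(r + 3)*(r^2 - r - 6) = (r - 3)*(r + 2)*(r + 3)*(r - 3)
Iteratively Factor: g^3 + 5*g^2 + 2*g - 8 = (g + 2)*(g^2 + 3*g - 4) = (g - 1)*(g + 2)*(g + 4)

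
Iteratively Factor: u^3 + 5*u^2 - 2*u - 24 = (u + 4)*(u^2 + u - 6) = (u + 3)*(u + 4)*(u - 2)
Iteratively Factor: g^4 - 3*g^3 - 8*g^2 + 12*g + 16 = (g + 1)*(g^3 - 4*g^2 - 4*g + 16) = (g - 4)*(g + 1)*(g^2 - 4) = (g - 4)*(g - 2)*(g + 1)*(g + 2)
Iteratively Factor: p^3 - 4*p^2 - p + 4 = (p + 1)*(p^2 - 5*p + 4) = (p - 1)*(p + 1)*(p - 4)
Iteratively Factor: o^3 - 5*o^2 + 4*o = (o)*(o^2 - 5*o + 4) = o*(o - 4)*(o - 1)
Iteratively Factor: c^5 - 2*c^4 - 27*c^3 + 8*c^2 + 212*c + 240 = (c - 5)*(c^4 + 3*c^3 - 12*c^2 - 52*c - 48) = (c - 5)*(c - 4)*(c^3 + 7*c^2 + 16*c + 12) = (c - 5)*(c - 4)*(c + 2)*(c^2 + 5*c + 6) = (c - 5)*(c - 4)*(c + 2)*(c + 3)*(c + 2)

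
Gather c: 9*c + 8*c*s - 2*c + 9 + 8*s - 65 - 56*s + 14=c*(8*s + 7) - 48*s - 42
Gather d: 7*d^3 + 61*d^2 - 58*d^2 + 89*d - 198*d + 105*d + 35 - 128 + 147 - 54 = 7*d^3 + 3*d^2 - 4*d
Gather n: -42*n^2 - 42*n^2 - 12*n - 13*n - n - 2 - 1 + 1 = -84*n^2 - 26*n - 2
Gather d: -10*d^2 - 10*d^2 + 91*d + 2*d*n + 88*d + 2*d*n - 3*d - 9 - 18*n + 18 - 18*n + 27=-20*d^2 + d*(4*n + 176) - 36*n + 36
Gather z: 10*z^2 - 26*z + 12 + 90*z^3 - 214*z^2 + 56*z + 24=90*z^3 - 204*z^2 + 30*z + 36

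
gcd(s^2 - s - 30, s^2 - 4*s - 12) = s - 6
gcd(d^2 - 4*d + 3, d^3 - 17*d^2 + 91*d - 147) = d - 3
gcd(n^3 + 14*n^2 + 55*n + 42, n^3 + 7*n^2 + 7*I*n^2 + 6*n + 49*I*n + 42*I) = n^2 + 7*n + 6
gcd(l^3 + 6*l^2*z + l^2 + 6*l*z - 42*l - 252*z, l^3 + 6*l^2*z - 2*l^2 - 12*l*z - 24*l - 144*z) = l^2 + 6*l*z - 6*l - 36*z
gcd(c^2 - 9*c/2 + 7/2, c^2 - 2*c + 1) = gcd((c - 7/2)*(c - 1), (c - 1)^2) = c - 1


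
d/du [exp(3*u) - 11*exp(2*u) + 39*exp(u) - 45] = (3*exp(2*u) - 22*exp(u) + 39)*exp(u)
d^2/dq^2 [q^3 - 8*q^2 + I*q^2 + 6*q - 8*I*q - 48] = 6*q - 16 + 2*I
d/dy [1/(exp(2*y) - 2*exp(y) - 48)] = 2*(1 - exp(y))*exp(y)/(-exp(2*y) + 2*exp(y) + 48)^2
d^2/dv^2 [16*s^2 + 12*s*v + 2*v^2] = 4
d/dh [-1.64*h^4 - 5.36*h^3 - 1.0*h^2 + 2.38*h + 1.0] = -6.56*h^3 - 16.08*h^2 - 2.0*h + 2.38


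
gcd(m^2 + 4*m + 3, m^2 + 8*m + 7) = m + 1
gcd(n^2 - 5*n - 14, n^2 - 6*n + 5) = 1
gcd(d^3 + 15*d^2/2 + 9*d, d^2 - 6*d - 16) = 1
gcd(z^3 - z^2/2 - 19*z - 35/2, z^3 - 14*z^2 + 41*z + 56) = z + 1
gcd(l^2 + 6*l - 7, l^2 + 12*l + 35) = l + 7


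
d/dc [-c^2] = -2*c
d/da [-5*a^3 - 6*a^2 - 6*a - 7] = -15*a^2 - 12*a - 6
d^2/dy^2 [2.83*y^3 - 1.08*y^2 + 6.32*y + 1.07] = 16.98*y - 2.16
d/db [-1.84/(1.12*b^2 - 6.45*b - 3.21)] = (4.1216*b - 11.868)/(-1.12*b^2 + 6.45*b + 3.21)^2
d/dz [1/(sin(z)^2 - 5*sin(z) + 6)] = (5 - 2*sin(z))*cos(z)/(sin(z)^2 - 5*sin(z) + 6)^2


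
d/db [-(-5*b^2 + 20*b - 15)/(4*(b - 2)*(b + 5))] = 5*(7*b^2 - 26*b + 31)/(4*(b^4 + 6*b^3 - 11*b^2 - 60*b + 100))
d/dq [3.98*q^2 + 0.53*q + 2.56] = 7.96*q + 0.53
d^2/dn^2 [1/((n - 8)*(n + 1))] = 2*((n - 8)^2 + (n - 8)*(n + 1) + (n + 1)^2)/((n - 8)^3*(n + 1)^3)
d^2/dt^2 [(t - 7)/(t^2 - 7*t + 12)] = 2*((14 - 3*t)*(t^2 - 7*t + 12) + (t - 7)*(2*t - 7)^2)/(t^2 - 7*t + 12)^3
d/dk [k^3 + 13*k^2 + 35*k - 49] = 3*k^2 + 26*k + 35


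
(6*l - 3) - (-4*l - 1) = 10*l - 2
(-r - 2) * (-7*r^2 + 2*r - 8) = 7*r^3 + 12*r^2 + 4*r + 16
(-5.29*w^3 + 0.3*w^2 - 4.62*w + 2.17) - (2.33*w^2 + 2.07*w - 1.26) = -5.29*w^3 - 2.03*w^2 - 6.69*w + 3.43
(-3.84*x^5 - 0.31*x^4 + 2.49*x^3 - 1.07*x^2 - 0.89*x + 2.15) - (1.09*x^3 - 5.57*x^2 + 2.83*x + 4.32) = -3.84*x^5 - 0.31*x^4 + 1.4*x^3 + 4.5*x^2 - 3.72*x - 2.17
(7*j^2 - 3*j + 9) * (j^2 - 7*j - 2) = 7*j^4 - 52*j^3 + 16*j^2 - 57*j - 18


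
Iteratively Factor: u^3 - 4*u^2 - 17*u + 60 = (u - 5)*(u^2 + u - 12) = (u - 5)*(u + 4)*(u - 3)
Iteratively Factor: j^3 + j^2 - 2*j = (j + 2)*(j^2 - j) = (j - 1)*(j + 2)*(j)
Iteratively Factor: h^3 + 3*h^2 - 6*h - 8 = (h + 1)*(h^2 + 2*h - 8) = (h - 2)*(h + 1)*(h + 4)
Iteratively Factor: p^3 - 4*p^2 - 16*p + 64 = (p - 4)*(p^2 - 16) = (p - 4)*(p + 4)*(p - 4)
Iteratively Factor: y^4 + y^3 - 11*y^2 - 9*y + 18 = (y - 1)*(y^3 + 2*y^2 - 9*y - 18) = (y - 3)*(y - 1)*(y^2 + 5*y + 6) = (y - 3)*(y - 1)*(y + 3)*(y + 2)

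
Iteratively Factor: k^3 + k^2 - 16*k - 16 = (k + 4)*(k^2 - 3*k - 4) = (k + 1)*(k + 4)*(k - 4)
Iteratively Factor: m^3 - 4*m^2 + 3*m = (m - 3)*(m^2 - m) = (m - 3)*(m - 1)*(m)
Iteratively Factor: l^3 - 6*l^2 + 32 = (l - 4)*(l^2 - 2*l - 8) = (l - 4)*(l + 2)*(l - 4)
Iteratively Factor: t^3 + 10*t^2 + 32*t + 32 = (t + 4)*(t^2 + 6*t + 8) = (t + 4)^2*(t + 2)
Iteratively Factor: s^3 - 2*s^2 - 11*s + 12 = (s - 4)*(s^2 + 2*s - 3) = (s - 4)*(s + 3)*(s - 1)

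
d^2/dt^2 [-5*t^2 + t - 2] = -10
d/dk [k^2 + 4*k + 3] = 2*k + 4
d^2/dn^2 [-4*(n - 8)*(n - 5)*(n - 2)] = 120 - 24*n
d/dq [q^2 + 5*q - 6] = 2*q + 5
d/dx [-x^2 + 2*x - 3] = 2 - 2*x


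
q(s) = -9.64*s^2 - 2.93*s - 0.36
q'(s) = -19.28*s - 2.93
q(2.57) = -71.56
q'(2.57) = -52.48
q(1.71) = -33.56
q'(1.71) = -35.90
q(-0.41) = -0.78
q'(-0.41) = 4.97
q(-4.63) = -193.45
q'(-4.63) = 86.34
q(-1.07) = -8.26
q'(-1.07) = 17.70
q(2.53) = -69.48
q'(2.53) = -51.71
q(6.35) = -407.67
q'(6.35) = -125.36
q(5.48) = -305.91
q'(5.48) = -108.58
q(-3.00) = -78.33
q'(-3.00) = 54.91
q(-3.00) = -78.33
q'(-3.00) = 54.91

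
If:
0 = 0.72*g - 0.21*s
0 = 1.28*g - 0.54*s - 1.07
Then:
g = -1.87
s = -6.42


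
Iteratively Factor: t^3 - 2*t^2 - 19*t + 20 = (t + 4)*(t^2 - 6*t + 5) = (t - 1)*(t + 4)*(t - 5)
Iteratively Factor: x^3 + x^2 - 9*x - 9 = (x + 3)*(x^2 - 2*x - 3) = (x - 3)*(x + 3)*(x + 1)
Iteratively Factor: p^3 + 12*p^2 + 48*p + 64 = (p + 4)*(p^2 + 8*p + 16) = (p + 4)^2*(p + 4)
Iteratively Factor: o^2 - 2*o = (o - 2)*(o)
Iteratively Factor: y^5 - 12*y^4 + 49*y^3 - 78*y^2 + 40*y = (y - 1)*(y^4 - 11*y^3 + 38*y^2 - 40*y) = y*(y - 1)*(y^3 - 11*y^2 + 38*y - 40) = y*(y - 2)*(y - 1)*(y^2 - 9*y + 20) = y*(y - 5)*(y - 2)*(y - 1)*(y - 4)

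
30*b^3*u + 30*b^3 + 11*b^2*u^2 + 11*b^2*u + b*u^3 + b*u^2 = (5*b + u)*(6*b + u)*(b*u + b)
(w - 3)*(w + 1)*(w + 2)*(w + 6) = w^4 + 6*w^3 - 7*w^2 - 48*w - 36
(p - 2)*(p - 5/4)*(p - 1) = p^3 - 17*p^2/4 + 23*p/4 - 5/2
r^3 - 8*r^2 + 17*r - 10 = (r - 5)*(r - 2)*(r - 1)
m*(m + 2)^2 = m^3 + 4*m^2 + 4*m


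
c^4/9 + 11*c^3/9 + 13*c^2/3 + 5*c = c*(c/3 + 1)^2*(c + 5)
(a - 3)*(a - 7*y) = a^2 - 7*a*y - 3*a + 21*y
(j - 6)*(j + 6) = j^2 - 36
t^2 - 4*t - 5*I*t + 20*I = (t - 4)*(t - 5*I)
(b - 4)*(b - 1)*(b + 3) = b^3 - 2*b^2 - 11*b + 12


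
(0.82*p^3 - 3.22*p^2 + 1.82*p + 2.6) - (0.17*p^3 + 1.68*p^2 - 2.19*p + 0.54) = 0.65*p^3 - 4.9*p^2 + 4.01*p + 2.06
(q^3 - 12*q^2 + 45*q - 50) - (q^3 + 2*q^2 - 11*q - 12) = -14*q^2 + 56*q - 38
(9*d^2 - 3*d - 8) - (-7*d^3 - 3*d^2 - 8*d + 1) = 7*d^3 + 12*d^2 + 5*d - 9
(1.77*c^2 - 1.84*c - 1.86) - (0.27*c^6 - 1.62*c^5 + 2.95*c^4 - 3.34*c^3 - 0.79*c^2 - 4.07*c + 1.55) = -0.27*c^6 + 1.62*c^5 - 2.95*c^4 + 3.34*c^3 + 2.56*c^2 + 2.23*c - 3.41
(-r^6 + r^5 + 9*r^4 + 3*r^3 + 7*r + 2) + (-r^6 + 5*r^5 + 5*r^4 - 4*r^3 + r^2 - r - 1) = -2*r^6 + 6*r^5 + 14*r^4 - r^3 + r^2 + 6*r + 1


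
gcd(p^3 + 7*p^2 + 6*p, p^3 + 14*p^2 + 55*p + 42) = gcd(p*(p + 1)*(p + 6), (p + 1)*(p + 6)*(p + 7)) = p^2 + 7*p + 6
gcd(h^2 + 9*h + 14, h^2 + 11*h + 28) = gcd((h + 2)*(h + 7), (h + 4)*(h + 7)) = h + 7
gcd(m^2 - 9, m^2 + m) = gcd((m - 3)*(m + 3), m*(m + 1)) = 1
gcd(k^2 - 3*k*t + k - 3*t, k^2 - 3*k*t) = -k + 3*t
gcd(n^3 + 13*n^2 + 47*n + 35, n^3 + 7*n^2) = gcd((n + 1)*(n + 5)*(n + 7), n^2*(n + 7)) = n + 7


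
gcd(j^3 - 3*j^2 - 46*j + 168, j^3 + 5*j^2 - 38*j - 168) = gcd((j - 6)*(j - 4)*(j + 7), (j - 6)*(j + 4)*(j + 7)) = j^2 + j - 42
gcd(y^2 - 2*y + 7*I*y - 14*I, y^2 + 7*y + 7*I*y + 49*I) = y + 7*I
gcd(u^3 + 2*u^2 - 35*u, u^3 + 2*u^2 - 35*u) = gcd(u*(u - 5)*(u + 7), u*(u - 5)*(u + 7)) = u^3 + 2*u^2 - 35*u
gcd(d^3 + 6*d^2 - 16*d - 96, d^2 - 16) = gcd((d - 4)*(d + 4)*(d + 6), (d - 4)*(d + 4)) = d^2 - 16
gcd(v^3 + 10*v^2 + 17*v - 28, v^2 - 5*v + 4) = v - 1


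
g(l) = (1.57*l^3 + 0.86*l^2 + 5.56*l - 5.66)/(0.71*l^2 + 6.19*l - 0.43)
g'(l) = (-1.42*l - 6.19)*(1.57*l^3 + 0.86*l^2 + 5.56*l - 5.66)/(0.71*l^2 + 6.19*l - 0.43)^2 + (4.71*l^2 + 1.72*l + 5.56)/(0.71*l^2 + 6.19*l - 0.43) = (1.1147*l^4 + 19.4366*l^3 - 0.649499999999998*l^2 + 7.2976*l + 32.6446)/(0.5041*l^4 + 8.7898*l^3 + 37.7055*l^2 - 5.3234*l + 0.1849)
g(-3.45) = 5.93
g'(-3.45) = -3.60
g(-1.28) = 2.04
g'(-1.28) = -0.30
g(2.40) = 1.85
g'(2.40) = 1.03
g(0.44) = -1.20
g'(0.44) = 6.33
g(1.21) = 0.63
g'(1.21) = 1.18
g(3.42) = 2.97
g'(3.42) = 1.16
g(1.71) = 1.16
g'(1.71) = 1.00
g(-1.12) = 2.01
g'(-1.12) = -0.05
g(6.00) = 6.39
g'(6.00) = 1.47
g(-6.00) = 28.91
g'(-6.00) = -19.33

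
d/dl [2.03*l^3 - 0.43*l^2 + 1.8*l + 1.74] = 6.09*l^2 - 0.86*l + 1.8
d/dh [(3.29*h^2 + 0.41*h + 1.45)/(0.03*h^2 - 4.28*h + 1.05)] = (-14.0935*h^2 + 6.822*h + 6.6365)/(0.0009*h^4 - 0.2568*h^3 + 18.3814*h^2 - 8.988*h + 1.1025)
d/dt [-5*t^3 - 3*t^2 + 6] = 3*t*(-5*t - 2)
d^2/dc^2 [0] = 0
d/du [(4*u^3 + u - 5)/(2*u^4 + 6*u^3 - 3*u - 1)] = ((12*u^2 + 1)*(2*u^4 + 6*u^3 - 3*u - 1) - (4*u^3 + u - 5)*(8*u^3 + 18*u^2 - 3))/(2*u^4 + 6*u^3 - 3*u - 1)^2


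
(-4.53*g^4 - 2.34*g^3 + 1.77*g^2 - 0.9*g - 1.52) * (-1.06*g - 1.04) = 4.8018*g^5 + 7.1916*g^4 + 0.5574*g^3 - 0.8868*g^2 + 2.5472*g + 1.5808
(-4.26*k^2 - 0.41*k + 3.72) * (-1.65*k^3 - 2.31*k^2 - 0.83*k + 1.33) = 7.029*k^5 + 10.5171*k^4 - 1.6551*k^3 - 13.9187*k^2 - 3.6329*k + 4.9476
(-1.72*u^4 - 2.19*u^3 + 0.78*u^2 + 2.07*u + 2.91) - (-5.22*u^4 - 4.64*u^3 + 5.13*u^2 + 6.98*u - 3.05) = 3.5*u^4 + 2.45*u^3 - 4.35*u^2 - 4.91*u + 5.96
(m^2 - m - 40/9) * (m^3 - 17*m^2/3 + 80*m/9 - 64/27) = m^5 - 20*m^4/3 + 91*m^3/9 + 376*m^2/27 - 3008*m/81 + 2560/243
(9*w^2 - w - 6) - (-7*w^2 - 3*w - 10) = 16*w^2 + 2*w + 4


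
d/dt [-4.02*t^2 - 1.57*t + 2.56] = -8.04*t - 1.57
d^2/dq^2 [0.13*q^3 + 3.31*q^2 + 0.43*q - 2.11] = 0.78*q + 6.62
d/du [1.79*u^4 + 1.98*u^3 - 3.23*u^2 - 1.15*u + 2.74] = 7.16*u^3 + 5.94*u^2 - 6.46*u - 1.15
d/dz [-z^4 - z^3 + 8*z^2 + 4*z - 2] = -4*z^3 - 3*z^2 + 16*z + 4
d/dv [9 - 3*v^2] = -6*v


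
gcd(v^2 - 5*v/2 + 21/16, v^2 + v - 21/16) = v - 3/4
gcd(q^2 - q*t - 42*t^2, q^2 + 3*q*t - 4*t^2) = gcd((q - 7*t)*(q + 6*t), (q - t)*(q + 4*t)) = 1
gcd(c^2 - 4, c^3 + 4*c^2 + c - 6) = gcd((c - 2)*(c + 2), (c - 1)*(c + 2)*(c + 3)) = c + 2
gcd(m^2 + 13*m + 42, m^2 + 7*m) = m + 7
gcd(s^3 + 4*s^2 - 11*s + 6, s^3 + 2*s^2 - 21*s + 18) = s^2 + 5*s - 6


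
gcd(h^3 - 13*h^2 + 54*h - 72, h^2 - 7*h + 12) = h^2 - 7*h + 12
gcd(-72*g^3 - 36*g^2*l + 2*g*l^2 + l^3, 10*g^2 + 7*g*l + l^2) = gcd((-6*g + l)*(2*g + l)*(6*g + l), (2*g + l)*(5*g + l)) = 2*g + l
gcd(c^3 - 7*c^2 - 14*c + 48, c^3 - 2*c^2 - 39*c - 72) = c^2 - 5*c - 24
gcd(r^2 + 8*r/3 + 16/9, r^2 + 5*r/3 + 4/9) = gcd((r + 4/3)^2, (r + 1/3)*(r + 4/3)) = r + 4/3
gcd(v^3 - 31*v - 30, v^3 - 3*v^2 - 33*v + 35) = v + 5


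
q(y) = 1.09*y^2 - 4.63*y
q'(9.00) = 14.99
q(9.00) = 46.62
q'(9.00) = 14.99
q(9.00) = 46.62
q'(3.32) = 2.61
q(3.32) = -3.36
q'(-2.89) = -10.93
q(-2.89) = 22.48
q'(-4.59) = -14.64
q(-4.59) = 44.22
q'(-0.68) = -6.11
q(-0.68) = 3.65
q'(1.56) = -1.23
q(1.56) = -4.57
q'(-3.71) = -12.72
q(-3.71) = 32.18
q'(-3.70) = -12.70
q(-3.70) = 32.05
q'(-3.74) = -12.78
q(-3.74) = 32.56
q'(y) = 2.18*y - 4.63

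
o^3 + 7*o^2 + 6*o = o*(o + 1)*(o + 6)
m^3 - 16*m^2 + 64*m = m*(m - 8)^2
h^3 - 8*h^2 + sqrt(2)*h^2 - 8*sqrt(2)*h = h*(h - 8)*(h + sqrt(2))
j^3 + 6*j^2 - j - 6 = (j - 1)*(j + 1)*(j + 6)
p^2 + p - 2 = (p - 1)*(p + 2)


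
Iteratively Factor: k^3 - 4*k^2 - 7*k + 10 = (k + 2)*(k^2 - 6*k + 5) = (k - 1)*(k + 2)*(k - 5)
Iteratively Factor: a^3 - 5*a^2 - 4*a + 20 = (a - 2)*(a^2 - 3*a - 10) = (a - 5)*(a - 2)*(a + 2)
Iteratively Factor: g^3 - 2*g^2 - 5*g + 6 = (g - 3)*(g^2 + g - 2) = (g - 3)*(g - 1)*(g + 2)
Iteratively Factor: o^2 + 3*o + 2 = (o + 2)*(o + 1)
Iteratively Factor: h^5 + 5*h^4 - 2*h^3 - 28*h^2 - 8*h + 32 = (h - 2)*(h^4 + 7*h^3 + 12*h^2 - 4*h - 16) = (h - 2)*(h + 2)*(h^3 + 5*h^2 + 2*h - 8) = (h - 2)*(h + 2)^2*(h^2 + 3*h - 4) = (h - 2)*(h + 2)^2*(h + 4)*(h - 1)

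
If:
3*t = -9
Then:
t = -3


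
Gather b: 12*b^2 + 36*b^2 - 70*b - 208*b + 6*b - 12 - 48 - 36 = 48*b^2 - 272*b - 96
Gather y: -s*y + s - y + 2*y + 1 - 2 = s + y*(1 - s) - 1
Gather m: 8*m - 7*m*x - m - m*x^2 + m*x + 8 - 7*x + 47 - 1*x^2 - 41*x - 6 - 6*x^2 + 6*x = m*(-x^2 - 6*x + 7) - 7*x^2 - 42*x + 49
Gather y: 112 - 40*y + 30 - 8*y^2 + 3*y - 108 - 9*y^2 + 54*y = -17*y^2 + 17*y + 34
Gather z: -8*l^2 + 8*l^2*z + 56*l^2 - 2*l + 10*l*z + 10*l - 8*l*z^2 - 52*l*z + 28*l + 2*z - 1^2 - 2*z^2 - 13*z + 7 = 48*l^2 + 36*l + z^2*(-8*l - 2) + z*(8*l^2 - 42*l - 11) + 6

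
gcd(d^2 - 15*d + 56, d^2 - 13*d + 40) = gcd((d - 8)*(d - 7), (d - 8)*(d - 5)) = d - 8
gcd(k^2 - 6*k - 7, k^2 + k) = k + 1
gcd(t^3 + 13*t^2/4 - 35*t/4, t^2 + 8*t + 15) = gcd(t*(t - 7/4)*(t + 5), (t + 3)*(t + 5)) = t + 5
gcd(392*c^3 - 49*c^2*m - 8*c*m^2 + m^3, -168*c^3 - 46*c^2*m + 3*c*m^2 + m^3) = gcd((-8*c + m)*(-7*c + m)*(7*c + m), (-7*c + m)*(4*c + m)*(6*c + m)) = 7*c - m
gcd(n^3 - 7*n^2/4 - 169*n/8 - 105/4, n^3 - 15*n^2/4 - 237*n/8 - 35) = n^2 + 17*n/4 + 35/8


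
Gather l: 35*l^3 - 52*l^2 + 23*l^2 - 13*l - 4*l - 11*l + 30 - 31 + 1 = 35*l^3 - 29*l^2 - 28*l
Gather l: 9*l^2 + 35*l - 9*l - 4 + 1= 9*l^2 + 26*l - 3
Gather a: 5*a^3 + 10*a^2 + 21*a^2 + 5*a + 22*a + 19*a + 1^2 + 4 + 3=5*a^3 + 31*a^2 + 46*a + 8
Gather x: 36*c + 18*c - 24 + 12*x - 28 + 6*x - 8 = 54*c + 18*x - 60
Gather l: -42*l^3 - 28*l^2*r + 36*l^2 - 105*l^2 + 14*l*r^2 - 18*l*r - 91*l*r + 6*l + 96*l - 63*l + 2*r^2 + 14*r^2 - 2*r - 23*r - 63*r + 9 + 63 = -42*l^3 + l^2*(-28*r - 69) + l*(14*r^2 - 109*r + 39) + 16*r^2 - 88*r + 72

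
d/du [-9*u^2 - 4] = -18*u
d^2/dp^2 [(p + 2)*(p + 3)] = 2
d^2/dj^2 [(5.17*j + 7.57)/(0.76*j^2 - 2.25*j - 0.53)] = ((11.7586 - 23.5752*j)*(-0.76*j^2 + 2.25*j + 0.53) - (1.52*j - 2.25)*(3.04*j - 4.5)*(5.17*j + 7.57))/(-0.76*j^2 + 2.25*j + 0.53)^3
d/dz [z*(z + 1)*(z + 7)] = 3*z^2 + 16*z + 7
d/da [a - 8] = 1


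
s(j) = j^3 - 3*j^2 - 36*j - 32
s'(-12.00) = 468.00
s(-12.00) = -1760.00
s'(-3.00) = 9.00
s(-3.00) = 22.00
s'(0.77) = -38.84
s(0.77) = -61.04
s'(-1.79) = -15.65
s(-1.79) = 17.09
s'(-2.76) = 3.41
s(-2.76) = 23.48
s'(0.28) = -37.44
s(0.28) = -42.29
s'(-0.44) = -32.78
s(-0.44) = -16.83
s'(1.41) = -38.50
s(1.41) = -85.92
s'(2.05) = -35.69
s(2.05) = -109.79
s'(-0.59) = -31.42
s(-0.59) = -12.01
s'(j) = 3*j^2 - 6*j - 36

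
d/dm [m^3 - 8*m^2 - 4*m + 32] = 3*m^2 - 16*m - 4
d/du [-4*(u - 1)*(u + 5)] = -8*u - 16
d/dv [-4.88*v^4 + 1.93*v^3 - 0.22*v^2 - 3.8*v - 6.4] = -19.52*v^3 + 5.79*v^2 - 0.44*v - 3.8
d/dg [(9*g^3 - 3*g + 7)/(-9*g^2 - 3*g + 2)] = 3*(-27*g^4 - 18*g^3 + 9*g^2 + 42*g + 5)/(81*g^4 + 54*g^3 - 27*g^2 - 12*g + 4)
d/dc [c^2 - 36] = 2*c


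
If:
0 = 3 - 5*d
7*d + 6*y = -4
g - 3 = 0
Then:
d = 3/5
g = 3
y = -41/30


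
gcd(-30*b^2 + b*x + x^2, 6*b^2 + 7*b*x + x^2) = 6*b + x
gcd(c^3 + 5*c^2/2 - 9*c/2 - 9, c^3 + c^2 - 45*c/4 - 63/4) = c^2 + 9*c/2 + 9/2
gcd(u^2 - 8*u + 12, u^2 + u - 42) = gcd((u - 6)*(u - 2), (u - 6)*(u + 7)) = u - 6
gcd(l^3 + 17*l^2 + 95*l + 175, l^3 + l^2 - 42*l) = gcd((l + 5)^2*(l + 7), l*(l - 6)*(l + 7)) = l + 7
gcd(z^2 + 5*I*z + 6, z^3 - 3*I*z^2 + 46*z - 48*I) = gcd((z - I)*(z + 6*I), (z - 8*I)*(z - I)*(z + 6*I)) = z^2 + 5*I*z + 6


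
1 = 1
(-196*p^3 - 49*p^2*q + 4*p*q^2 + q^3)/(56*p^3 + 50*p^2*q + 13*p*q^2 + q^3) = (-7*p + q)/(2*p + q)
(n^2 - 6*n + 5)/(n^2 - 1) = (n - 5)/(n + 1)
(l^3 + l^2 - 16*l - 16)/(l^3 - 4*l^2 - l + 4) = (l + 4)/(l - 1)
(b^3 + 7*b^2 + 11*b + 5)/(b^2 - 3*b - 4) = (b^2 + 6*b + 5)/(b - 4)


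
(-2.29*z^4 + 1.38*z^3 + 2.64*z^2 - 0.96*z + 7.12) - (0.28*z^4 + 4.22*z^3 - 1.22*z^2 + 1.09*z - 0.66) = -2.57*z^4 - 2.84*z^3 + 3.86*z^2 - 2.05*z + 7.78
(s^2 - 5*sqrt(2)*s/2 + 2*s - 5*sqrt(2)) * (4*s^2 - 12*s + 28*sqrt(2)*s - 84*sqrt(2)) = 4*s^4 - 4*s^3 + 18*sqrt(2)*s^3 - 164*s^2 - 18*sqrt(2)*s^2 - 108*sqrt(2)*s + 140*s + 840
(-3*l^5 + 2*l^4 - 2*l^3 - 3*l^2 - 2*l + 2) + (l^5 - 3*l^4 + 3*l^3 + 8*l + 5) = -2*l^5 - l^4 + l^3 - 3*l^2 + 6*l + 7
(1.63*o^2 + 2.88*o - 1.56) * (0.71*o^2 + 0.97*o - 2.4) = 1.1573*o^4 + 3.6259*o^3 - 2.226*o^2 - 8.4252*o + 3.744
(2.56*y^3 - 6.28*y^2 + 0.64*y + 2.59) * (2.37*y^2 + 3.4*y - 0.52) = 6.0672*y^5 - 6.1796*y^4 - 21.1664*y^3 + 11.5799*y^2 + 8.4732*y - 1.3468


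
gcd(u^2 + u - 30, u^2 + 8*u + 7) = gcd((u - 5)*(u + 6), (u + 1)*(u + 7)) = 1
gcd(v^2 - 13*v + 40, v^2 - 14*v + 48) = v - 8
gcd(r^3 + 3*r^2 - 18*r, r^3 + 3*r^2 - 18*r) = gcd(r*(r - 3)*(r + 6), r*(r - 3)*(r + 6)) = r^3 + 3*r^2 - 18*r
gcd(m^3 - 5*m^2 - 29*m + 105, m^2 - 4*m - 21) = m - 7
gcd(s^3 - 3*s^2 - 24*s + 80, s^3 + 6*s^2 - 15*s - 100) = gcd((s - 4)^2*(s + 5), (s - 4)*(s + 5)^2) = s^2 + s - 20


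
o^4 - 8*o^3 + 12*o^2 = o^2*(o - 6)*(o - 2)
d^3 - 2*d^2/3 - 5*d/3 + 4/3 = (d - 1)^2*(d + 4/3)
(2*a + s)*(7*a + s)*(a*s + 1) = 14*a^3*s + 9*a^2*s^2 + 14*a^2 + a*s^3 + 9*a*s + s^2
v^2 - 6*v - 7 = (v - 7)*(v + 1)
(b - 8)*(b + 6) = b^2 - 2*b - 48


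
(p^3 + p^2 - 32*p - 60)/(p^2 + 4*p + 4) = (p^2 - p - 30)/(p + 2)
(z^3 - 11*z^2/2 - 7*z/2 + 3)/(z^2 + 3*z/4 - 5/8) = 4*(z^2 - 5*z - 6)/(4*z + 5)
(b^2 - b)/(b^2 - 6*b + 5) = b/(b - 5)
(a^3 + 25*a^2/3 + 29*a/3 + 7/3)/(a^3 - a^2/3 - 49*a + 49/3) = (3*a^2 + 4*a + 1)/(3*a^2 - 22*a + 7)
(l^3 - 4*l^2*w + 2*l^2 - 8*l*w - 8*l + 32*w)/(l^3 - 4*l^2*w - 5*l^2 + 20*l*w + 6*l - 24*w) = (l + 4)/(l - 3)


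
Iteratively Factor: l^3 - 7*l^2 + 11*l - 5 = (l - 5)*(l^2 - 2*l + 1) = (l - 5)*(l - 1)*(l - 1)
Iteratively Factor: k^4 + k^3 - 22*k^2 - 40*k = (k + 2)*(k^3 - k^2 - 20*k) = (k - 5)*(k + 2)*(k^2 + 4*k) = (k - 5)*(k + 2)*(k + 4)*(k)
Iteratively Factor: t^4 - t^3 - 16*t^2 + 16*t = (t - 4)*(t^3 + 3*t^2 - 4*t) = t*(t - 4)*(t^2 + 3*t - 4) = t*(t - 4)*(t - 1)*(t + 4)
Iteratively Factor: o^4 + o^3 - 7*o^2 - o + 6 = (o + 1)*(o^3 - 7*o + 6) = (o - 1)*(o + 1)*(o^2 + o - 6) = (o - 2)*(o - 1)*(o + 1)*(o + 3)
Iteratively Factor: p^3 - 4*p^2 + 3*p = (p - 1)*(p^2 - 3*p) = p*(p - 1)*(p - 3)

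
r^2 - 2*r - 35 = (r - 7)*(r + 5)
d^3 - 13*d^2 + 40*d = d*(d - 8)*(d - 5)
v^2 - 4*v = v*(v - 4)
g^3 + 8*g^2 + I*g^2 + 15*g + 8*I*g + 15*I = (g + 3)*(g + 5)*(g + I)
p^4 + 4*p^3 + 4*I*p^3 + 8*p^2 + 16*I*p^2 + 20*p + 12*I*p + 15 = (p + 1)*(p + 3)*(p - I)*(p + 5*I)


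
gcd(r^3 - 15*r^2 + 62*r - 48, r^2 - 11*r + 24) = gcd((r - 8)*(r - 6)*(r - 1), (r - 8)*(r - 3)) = r - 8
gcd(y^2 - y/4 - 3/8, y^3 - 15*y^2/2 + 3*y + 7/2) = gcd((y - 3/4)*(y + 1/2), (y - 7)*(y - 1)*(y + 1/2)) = y + 1/2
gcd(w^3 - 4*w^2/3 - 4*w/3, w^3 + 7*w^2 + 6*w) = w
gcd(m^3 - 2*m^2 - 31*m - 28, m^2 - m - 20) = m + 4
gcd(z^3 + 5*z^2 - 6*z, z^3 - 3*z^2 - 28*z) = z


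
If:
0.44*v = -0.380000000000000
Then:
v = -0.86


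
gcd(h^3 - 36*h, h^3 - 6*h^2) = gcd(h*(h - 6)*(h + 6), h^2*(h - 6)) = h^2 - 6*h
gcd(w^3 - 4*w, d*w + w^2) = w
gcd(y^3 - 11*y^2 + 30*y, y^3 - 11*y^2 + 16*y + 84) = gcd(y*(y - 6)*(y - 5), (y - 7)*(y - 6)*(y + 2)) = y - 6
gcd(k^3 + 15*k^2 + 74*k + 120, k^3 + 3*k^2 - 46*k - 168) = k^2 + 10*k + 24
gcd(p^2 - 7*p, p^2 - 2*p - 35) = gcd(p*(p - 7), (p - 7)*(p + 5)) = p - 7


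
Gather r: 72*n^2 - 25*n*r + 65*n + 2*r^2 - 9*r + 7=72*n^2 + 65*n + 2*r^2 + r*(-25*n - 9) + 7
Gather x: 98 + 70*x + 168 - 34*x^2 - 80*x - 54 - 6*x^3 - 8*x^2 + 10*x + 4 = -6*x^3 - 42*x^2 + 216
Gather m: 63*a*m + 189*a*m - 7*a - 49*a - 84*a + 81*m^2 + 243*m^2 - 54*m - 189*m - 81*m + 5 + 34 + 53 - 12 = -140*a + 324*m^2 + m*(252*a - 324) + 80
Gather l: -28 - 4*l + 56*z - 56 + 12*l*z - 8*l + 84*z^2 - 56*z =l*(12*z - 12) + 84*z^2 - 84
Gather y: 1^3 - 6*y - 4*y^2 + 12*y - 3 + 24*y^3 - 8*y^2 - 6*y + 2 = 24*y^3 - 12*y^2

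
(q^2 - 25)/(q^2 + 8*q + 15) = (q - 5)/(q + 3)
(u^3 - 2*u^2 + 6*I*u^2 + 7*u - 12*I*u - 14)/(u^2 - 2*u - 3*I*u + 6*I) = (u^2 + 6*I*u + 7)/(u - 3*I)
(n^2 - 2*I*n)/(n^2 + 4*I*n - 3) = n*(n - 2*I)/(n^2 + 4*I*n - 3)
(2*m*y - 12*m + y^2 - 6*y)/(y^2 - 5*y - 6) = (2*m + y)/(y + 1)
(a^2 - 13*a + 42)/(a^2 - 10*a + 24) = (a - 7)/(a - 4)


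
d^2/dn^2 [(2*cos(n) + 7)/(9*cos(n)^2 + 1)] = (-2268*(1 - cos(n)^2)^2 - 162*cos(n)^5 + 432*cos(n)^3 - 882*cos(n)^2 - 110*cos(n) + 2142)/(9*cos(n)^2 + 1)^3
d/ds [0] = 0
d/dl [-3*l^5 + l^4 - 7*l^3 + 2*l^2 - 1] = l*(-15*l^3 + 4*l^2 - 21*l + 4)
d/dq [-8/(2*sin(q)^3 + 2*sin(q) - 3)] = 16*(7*cos(q) - 3*cos(3*q))/(7*sin(q) - sin(3*q) - 6)^2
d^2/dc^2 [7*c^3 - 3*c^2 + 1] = 42*c - 6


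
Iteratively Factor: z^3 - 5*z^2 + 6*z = (z - 2)*(z^2 - 3*z) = (z - 3)*(z - 2)*(z)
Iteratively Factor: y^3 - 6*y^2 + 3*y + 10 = (y + 1)*(y^2 - 7*y + 10) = (y - 5)*(y + 1)*(y - 2)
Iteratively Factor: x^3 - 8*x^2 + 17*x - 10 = (x - 5)*(x^2 - 3*x + 2) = (x - 5)*(x - 1)*(x - 2)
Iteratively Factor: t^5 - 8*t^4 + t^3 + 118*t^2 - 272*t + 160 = (t - 5)*(t^4 - 3*t^3 - 14*t^2 + 48*t - 32) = (t - 5)*(t - 1)*(t^3 - 2*t^2 - 16*t + 32) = (t - 5)*(t - 1)*(t + 4)*(t^2 - 6*t + 8) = (t - 5)*(t - 2)*(t - 1)*(t + 4)*(t - 4)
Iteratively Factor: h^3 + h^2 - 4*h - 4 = (h - 2)*(h^2 + 3*h + 2) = (h - 2)*(h + 1)*(h + 2)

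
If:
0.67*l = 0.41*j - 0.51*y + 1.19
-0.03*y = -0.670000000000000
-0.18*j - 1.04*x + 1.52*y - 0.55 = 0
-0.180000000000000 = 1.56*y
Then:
No Solution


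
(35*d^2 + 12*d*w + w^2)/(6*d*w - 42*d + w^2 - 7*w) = (35*d^2 + 12*d*w + w^2)/(6*d*w - 42*d + w^2 - 7*w)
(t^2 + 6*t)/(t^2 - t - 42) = t/(t - 7)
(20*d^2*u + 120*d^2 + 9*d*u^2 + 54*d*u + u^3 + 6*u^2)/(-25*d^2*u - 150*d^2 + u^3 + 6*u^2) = (4*d + u)/(-5*d + u)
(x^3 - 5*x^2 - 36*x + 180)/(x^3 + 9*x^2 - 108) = (x^2 - 11*x + 30)/(x^2 + 3*x - 18)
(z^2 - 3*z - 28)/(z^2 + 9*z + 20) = (z - 7)/(z + 5)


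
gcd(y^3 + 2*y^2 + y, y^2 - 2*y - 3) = y + 1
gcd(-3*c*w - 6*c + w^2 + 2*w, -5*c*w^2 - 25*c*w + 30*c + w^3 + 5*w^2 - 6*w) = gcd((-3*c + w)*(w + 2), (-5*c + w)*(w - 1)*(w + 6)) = 1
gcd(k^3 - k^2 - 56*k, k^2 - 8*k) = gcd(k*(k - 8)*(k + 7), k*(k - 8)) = k^2 - 8*k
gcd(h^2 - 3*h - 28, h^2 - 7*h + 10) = 1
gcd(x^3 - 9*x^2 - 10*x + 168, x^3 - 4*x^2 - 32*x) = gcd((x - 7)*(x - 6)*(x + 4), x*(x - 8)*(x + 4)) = x + 4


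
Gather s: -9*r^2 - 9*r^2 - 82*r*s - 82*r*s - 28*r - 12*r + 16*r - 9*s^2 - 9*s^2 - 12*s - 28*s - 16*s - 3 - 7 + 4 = -18*r^2 - 24*r - 18*s^2 + s*(-164*r - 56) - 6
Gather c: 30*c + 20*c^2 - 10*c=20*c^2 + 20*c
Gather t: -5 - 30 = -35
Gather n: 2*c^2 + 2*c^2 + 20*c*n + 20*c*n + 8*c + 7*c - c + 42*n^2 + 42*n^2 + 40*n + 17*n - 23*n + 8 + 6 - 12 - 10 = 4*c^2 + 14*c + 84*n^2 + n*(40*c + 34) - 8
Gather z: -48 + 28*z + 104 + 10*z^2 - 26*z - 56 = 10*z^2 + 2*z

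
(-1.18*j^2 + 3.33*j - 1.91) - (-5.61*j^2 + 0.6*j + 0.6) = 4.43*j^2 + 2.73*j - 2.51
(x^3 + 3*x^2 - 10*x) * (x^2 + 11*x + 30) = x^5 + 14*x^4 + 53*x^3 - 20*x^2 - 300*x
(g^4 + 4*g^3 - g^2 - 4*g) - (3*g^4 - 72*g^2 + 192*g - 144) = -2*g^4 + 4*g^3 + 71*g^2 - 196*g + 144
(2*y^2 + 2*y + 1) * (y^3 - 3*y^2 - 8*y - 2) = 2*y^5 - 4*y^4 - 21*y^3 - 23*y^2 - 12*y - 2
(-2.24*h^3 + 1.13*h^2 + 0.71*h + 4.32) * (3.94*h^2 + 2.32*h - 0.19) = -8.8256*h^5 - 0.744600000000001*h^4 + 5.8446*h^3 + 18.4533*h^2 + 9.8875*h - 0.8208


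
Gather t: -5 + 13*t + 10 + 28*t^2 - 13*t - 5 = 28*t^2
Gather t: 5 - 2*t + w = -2*t + w + 5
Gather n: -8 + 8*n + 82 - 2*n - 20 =6*n + 54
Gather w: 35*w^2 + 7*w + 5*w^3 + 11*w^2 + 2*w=5*w^3 + 46*w^2 + 9*w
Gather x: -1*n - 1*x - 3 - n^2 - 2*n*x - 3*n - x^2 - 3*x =-n^2 - 4*n - x^2 + x*(-2*n - 4) - 3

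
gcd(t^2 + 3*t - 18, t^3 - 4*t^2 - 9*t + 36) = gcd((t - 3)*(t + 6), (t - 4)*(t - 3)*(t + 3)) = t - 3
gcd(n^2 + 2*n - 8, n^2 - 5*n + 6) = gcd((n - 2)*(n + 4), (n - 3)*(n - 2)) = n - 2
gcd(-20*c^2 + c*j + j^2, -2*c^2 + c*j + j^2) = 1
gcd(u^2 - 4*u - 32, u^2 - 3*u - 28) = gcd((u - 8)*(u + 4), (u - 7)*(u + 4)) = u + 4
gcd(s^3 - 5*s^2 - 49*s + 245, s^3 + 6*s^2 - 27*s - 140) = s^2 + 2*s - 35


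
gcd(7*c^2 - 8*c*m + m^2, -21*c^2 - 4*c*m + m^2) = 7*c - m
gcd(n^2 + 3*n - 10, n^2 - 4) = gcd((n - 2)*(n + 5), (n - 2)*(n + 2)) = n - 2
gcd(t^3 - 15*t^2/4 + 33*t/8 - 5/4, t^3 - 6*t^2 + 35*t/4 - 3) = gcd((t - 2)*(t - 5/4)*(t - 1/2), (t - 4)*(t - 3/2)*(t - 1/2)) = t - 1/2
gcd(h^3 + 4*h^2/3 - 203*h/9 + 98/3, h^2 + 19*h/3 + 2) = h + 6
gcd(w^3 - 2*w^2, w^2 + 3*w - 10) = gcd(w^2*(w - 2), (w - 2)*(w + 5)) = w - 2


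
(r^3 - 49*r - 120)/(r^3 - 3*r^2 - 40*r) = (r + 3)/r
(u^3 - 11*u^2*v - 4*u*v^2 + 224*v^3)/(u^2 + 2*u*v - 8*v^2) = (u^2 - 15*u*v + 56*v^2)/(u - 2*v)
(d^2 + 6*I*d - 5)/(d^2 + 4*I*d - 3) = (d + 5*I)/(d + 3*I)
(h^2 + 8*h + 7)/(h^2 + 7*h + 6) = (h + 7)/(h + 6)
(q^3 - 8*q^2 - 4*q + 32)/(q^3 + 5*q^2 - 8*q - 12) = (q^2 - 6*q - 16)/(q^2 + 7*q + 6)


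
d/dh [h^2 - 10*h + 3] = 2*h - 10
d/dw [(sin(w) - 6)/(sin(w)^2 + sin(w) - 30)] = (12*sin(w) + cos(w)^2 - 25)*cos(w)/(sin(w)^2 + sin(w) - 30)^2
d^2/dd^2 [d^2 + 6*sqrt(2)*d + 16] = 2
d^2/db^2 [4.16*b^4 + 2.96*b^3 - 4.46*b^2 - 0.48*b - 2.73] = 49.92*b^2 + 17.76*b - 8.92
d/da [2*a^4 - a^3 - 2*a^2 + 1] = a*(8*a^2 - 3*a - 4)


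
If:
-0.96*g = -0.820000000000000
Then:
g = 0.85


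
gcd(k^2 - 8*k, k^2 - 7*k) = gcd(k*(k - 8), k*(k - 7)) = k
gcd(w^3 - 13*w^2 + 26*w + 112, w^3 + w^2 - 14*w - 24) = w + 2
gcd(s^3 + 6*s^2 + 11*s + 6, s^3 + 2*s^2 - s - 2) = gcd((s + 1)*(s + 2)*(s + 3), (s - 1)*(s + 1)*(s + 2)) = s^2 + 3*s + 2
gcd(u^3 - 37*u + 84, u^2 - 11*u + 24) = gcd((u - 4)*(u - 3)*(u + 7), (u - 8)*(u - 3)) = u - 3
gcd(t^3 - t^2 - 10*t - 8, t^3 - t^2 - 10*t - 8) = t^3 - t^2 - 10*t - 8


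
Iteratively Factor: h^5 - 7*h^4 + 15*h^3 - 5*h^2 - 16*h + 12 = (h - 2)*(h^4 - 5*h^3 + 5*h^2 + 5*h - 6) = (h - 3)*(h - 2)*(h^3 - 2*h^2 - h + 2) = (h - 3)*(h - 2)^2*(h^2 - 1) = (h - 3)*(h - 2)^2*(h - 1)*(h + 1)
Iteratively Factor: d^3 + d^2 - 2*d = (d - 1)*(d^2 + 2*d) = d*(d - 1)*(d + 2)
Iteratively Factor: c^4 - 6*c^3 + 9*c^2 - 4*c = (c - 1)*(c^3 - 5*c^2 + 4*c) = (c - 4)*(c - 1)*(c^2 - c) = c*(c - 4)*(c - 1)*(c - 1)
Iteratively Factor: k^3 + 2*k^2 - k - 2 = (k - 1)*(k^2 + 3*k + 2) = (k - 1)*(k + 1)*(k + 2)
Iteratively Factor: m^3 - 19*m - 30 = (m + 2)*(m^2 - 2*m - 15) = (m - 5)*(m + 2)*(m + 3)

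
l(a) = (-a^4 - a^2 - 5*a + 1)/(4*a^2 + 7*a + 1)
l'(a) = (-8*a - 7)*(-a^4 - a^2 - 5*a + 1)/(4*a^2 + 7*a + 1)^2 + (-4*a^3 - 2*a - 5)/(4*a^2 + 7*a + 1)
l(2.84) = -1.62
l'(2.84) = -1.02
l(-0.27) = -3.80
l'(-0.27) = -23.38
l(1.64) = -0.74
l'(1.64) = -0.48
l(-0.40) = -2.43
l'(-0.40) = -4.55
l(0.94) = -0.48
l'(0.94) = -0.29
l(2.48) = -1.29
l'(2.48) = -0.85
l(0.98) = -0.49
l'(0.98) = -0.29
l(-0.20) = -8.16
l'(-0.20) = -164.57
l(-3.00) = -4.62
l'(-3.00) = 1.90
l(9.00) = -17.23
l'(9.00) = -4.07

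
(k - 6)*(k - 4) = k^2 - 10*k + 24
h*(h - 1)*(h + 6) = h^3 + 5*h^2 - 6*h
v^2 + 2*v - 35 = (v - 5)*(v + 7)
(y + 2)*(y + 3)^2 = y^3 + 8*y^2 + 21*y + 18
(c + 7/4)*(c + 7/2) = c^2 + 21*c/4 + 49/8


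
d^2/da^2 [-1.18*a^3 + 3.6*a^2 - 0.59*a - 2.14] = 7.2 - 7.08*a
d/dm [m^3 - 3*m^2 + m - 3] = 3*m^2 - 6*m + 1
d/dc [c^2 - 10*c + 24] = 2*c - 10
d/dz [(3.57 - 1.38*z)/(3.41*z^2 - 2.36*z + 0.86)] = (4.7058*z^2 - 24.3474*z + 7.2384)/(11.6281*z^4 - 16.0952*z^3 + 11.4348*z^2 - 4.0592*z + 0.7396)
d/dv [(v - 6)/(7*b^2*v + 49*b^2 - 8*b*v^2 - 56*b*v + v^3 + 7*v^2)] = (7*b^2*v + 49*b^2 - 8*b*v^2 - 56*b*v + v^3 + 7*v^2 - (v - 6)*(7*b^2 - 16*b*v - 56*b + 3*v^2 + 14*v))/(7*b^2*v + 49*b^2 - 8*b*v^2 - 56*b*v + v^3 + 7*v^2)^2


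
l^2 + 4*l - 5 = (l - 1)*(l + 5)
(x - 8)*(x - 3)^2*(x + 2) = x^4 - 12*x^3 + 29*x^2 + 42*x - 144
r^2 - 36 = (r - 6)*(r + 6)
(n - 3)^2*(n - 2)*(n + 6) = n^4 - 2*n^3 - 27*n^2 + 108*n - 108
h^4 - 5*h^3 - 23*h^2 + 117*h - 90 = (h - 6)*(h - 3)*(h - 1)*(h + 5)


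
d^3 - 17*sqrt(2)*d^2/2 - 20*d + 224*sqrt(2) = (d - 8*sqrt(2))*(d - 4*sqrt(2))*(d + 7*sqrt(2)/2)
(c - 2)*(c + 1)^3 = c^4 + c^3 - 3*c^2 - 5*c - 2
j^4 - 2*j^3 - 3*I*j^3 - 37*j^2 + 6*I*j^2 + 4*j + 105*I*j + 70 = (j - 7)*(j + 5)*(j - 2*I)*(j - I)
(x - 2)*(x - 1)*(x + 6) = x^3 + 3*x^2 - 16*x + 12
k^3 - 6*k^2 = k^2*(k - 6)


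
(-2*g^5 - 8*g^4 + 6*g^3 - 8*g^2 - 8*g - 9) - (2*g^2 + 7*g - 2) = -2*g^5 - 8*g^4 + 6*g^3 - 10*g^2 - 15*g - 7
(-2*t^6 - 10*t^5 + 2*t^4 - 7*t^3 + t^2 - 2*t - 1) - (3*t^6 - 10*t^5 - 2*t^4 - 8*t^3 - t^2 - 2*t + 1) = -5*t^6 + 4*t^4 + t^3 + 2*t^2 - 2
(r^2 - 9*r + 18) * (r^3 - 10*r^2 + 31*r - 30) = r^5 - 19*r^4 + 139*r^3 - 489*r^2 + 828*r - 540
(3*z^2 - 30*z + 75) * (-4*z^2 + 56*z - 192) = -12*z^4 + 288*z^3 - 2556*z^2 + 9960*z - 14400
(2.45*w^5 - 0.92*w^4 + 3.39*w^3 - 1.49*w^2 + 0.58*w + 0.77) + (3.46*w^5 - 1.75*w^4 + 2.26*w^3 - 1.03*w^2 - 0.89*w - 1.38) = 5.91*w^5 - 2.67*w^4 + 5.65*w^3 - 2.52*w^2 - 0.31*w - 0.61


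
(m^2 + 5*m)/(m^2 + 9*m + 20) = m/(m + 4)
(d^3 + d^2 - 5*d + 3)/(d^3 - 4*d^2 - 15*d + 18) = (d - 1)/(d - 6)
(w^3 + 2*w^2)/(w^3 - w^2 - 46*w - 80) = w^2/(w^2 - 3*w - 40)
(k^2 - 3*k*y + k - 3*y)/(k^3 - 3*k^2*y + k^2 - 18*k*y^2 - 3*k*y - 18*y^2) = (-k + 3*y)/(-k^2 + 3*k*y + 18*y^2)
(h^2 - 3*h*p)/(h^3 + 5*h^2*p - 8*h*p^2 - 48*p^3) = h/(h^2 + 8*h*p + 16*p^2)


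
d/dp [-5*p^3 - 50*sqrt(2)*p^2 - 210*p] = -15*p^2 - 100*sqrt(2)*p - 210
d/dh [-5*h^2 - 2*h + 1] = -10*h - 2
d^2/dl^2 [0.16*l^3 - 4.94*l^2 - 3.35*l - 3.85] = 0.96*l - 9.88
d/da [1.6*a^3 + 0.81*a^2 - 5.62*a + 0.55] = 4.8*a^2 + 1.62*a - 5.62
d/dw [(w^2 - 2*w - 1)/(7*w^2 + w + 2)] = 3*(5*w^2 + 6*w - 1)/(49*w^4 + 14*w^3 + 29*w^2 + 4*w + 4)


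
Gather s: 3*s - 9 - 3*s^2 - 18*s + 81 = -3*s^2 - 15*s + 72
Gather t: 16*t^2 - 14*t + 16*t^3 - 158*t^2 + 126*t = 16*t^3 - 142*t^2 + 112*t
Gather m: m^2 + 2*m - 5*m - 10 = m^2 - 3*m - 10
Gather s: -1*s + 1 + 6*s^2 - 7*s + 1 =6*s^2 - 8*s + 2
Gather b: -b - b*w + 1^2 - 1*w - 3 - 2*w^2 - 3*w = b*(-w - 1) - 2*w^2 - 4*w - 2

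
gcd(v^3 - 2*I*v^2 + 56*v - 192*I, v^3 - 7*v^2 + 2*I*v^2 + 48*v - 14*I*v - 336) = v^2 + 2*I*v + 48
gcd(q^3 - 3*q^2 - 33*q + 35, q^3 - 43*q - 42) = q - 7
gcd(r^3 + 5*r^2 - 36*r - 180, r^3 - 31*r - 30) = r^2 - r - 30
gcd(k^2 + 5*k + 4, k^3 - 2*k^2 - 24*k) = k + 4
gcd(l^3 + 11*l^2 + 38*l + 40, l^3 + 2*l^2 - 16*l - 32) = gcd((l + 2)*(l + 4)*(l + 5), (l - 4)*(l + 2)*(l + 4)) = l^2 + 6*l + 8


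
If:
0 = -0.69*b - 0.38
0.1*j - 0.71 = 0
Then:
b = -0.55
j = 7.10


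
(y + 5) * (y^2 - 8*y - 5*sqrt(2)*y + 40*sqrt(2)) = y^3 - 5*sqrt(2)*y^2 - 3*y^2 - 40*y + 15*sqrt(2)*y + 200*sqrt(2)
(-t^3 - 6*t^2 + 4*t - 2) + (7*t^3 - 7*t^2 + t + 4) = 6*t^3 - 13*t^2 + 5*t + 2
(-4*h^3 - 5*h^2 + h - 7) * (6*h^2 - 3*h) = -24*h^5 - 18*h^4 + 21*h^3 - 45*h^2 + 21*h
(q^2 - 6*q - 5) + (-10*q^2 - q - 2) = -9*q^2 - 7*q - 7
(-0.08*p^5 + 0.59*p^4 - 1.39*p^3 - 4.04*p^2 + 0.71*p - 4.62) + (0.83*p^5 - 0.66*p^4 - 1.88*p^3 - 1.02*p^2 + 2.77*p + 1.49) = 0.75*p^5 - 0.0700000000000001*p^4 - 3.27*p^3 - 5.06*p^2 + 3.48*p - 3.13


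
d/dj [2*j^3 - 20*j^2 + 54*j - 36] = 6*j^2 - 40*j + 54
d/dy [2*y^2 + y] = 4*y + 1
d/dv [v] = 1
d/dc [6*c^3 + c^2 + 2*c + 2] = 18*c^2 + 2*c + 2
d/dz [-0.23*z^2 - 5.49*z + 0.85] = -0.46*z - 5.49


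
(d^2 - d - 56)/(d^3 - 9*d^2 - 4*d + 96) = (d + 7)/(d^2 - d - 12)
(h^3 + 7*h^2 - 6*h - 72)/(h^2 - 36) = (h^2 + h - 12)/(h - 6)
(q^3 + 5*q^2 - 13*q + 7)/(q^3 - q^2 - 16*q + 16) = (q^2 + 6*q - 7)/(q^2 - 16)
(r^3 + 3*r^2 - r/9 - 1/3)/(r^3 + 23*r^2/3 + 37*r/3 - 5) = (r + 1/3)/(r + 5)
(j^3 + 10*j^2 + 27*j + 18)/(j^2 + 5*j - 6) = (j^2 + 4*j + 3)/(j - 1)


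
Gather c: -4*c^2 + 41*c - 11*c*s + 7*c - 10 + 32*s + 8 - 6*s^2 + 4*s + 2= -4*c^2 + c*(48 - 11*s) - 6*s^2 + 36*s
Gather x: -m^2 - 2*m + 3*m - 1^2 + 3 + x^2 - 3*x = -m^2 + m + x^2 - 3*x + 2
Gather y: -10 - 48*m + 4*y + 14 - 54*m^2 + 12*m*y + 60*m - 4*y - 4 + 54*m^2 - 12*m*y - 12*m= 0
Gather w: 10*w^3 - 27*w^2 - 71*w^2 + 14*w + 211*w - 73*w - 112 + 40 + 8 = 10*w^3 - 98*w^2 + 152*w - 64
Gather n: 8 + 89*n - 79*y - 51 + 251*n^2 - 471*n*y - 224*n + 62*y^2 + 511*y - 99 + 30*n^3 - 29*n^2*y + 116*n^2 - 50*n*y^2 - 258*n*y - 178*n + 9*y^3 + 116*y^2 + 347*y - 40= 30*n^3 + n^2*(367 - 29*y) + n*(-50*y^2 - 729*y - 313) + 9*y^3 + 178*y^2 + 779*y - 182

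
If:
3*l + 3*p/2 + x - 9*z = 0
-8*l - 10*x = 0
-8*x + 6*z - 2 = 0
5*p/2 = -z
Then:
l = 80/311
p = -22/933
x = -64/311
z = 55/933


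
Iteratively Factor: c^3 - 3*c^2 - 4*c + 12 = (c - 2)*(c^2 - c - 6) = (c - 3)*(c - 2)*(c + 2)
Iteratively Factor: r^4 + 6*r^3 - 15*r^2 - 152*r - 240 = (r + 4)*(r^3 + 2*r^2 - 23*r - 60) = (r + 4)^2*(r^2 - 2*r - 15) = (r - 5)*(r + 4)^2*(r + 3)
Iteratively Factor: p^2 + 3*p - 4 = (p + 4)*(p - 1)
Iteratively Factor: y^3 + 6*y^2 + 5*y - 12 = (y + 3)*(y^2 + 3*y - 4) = (y - 1)*(y + 3)*(y + 4)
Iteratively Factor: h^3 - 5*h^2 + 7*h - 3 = (h - 3)*(h^2 - 2*h + 1) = (h - 3)*(h - 1)*(h - 1)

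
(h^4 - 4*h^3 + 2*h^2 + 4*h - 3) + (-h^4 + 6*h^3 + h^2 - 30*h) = 2*h^3 + 3*h^2 - 26*h - 3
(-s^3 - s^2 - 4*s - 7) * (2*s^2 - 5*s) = -2*s^5 + 3*s^4 - 3*s^3 + 6*s^2 + 35*s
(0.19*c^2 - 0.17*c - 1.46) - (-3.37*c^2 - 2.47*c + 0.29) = 3.56*c^2 + 2.3*c - 1.75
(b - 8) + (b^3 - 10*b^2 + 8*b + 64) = b^3 - 10*b^2 + 9*b + 56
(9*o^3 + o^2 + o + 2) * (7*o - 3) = 63*o^4 - 20*o^3 + 4*o^2 + 11*o - 6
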